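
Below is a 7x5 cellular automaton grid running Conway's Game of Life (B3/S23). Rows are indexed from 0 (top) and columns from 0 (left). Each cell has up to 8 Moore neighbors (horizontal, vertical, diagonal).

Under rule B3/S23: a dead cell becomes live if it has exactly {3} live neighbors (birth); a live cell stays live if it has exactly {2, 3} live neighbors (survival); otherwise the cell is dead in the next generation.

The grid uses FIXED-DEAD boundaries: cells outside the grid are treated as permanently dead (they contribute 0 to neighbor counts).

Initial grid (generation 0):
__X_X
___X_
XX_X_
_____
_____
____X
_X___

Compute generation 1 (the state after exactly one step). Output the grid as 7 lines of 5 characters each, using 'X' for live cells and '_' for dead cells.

Answer: ___X_
_X_XX
__X__
_____
_____
_____
_____

Derivation:
Simulating step by step:
Generation 0 (given above): 8 live cells
Generation 1: 5 live cells
(generation 1 grid is the final answer)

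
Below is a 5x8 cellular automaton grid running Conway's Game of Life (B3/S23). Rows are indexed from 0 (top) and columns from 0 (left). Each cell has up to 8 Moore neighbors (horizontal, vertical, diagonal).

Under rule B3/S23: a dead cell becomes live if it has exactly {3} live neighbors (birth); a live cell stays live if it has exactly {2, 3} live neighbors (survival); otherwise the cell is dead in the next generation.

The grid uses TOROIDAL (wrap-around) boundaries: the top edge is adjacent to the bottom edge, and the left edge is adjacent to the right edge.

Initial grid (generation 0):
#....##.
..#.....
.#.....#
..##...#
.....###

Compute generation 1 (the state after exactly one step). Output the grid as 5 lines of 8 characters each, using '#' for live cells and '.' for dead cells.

Simulating step by step:
Generation 0 (given above): 12 live cells
Generation 1: 13 live cells
(generation 1 grid is the final answer)

Answer: .....#..
##....##
##.#....
..#....#
#...##..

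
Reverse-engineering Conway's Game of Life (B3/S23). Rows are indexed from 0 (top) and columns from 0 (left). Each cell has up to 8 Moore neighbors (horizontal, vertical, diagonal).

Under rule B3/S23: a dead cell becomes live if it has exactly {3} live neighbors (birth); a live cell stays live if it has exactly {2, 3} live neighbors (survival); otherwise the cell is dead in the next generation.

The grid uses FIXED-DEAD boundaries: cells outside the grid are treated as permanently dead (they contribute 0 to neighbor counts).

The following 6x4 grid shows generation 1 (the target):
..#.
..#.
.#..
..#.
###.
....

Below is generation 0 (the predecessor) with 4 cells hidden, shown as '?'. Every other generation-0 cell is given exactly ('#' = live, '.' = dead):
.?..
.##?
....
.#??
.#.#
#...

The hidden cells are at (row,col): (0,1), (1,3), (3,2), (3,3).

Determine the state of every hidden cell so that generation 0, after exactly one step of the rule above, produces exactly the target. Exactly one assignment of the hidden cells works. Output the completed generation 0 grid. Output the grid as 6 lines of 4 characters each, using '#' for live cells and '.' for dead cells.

Hidden generation-0 cells (in order): (0,1), (1,3), (3,2), (3,3).
A hidden cell only influences target cells in its own 3x3 neighborhood. Try each of the 2^4 = 16 assignments, step the completed generation 0 forward once under B3/S23, and compare with the target:
  (0,1)=. (1,3)=. (3,2)=. (3,3)=. -> step gives (0,2)='.' but target has '#' -> reject
  (0,1)=. (1,3)=. (3,2)=. (3,3)=# -> step gives (0,2)='.' but target has '#' -> reject
  (0,1)=. (1,3)=. (3,2)=# (3,3)=. -> step gives (0,2)='.' but target has '#' -> reject
  (0,1)=. (1,3)=. (3,2)=# (3,3)=# -> step gives (0,2)='.' but target has '#' -> reject
  (0,1)=. (1,3)=# (3,2)=. (3,3)=. -> step reproduces the target at every cell -> ACCEPT
  (0,1)=. (1,3)=# (3,2)=. (3,3)=# -> step gives (2,3)='#' but target has '.' -> reject
  (0,1)=. (1,3)=# (3,2)=# (3,3)=. -> step gives (2,1)='.' but target has '#' -> reject
  (0,1)=. (1,3)=# (3,2)=# (3,3)=# -> step gives (2,1)='.' but target has '#' -> reject
  (0,1)=# (1,3)=. (3,2)=. (3,3)=. -> step gives (0,1)='#' but target has '.' -> reject
  (0,1)=# (1,3)=. (3,2)=. (3,3)=# -> step gives (0,1)='#' but target has '.' -> reject
  (0,1)=# (1,3)=. (3,2)=# (3,3)=. -> step gives (0,1)='#' but target has '.' -> reject
  (0,1)=# (1,3)=. (3,2)=# (3,3)=# -> step gives (0,1)='#' but target has '.' -> reject
  (0,1)=# (1,3)=# (3,2)=. (3,3)=. -> step gives (0,1)='#' but target has '.' -> reject
  (0,1)=# (1,3)=# (3,2)=. (3,3)=# -> step gives (0,1)='#' but target has '.' -> reject
  (0,1)=# (1,3)=# (3,2)=# (3,3)=. -> step gives (0,1)='#' but target has '.' -> reject
  (0,1)=# (1,3)=# (3,2)=# (3,3)=# -> step gives (0,1)='#' but target has '.' -> reject
Unique solution: (0,1)=dead, (1,3)=live, (3,2)=dead, (3,3)=dead.
Check: live-neighbor counts of every cell in the completed generation 0:
1232
1121
2342
2131
3230
1221
Applying B3/S23 to generation 0 with these counts gives:
..#.
..#.
.#..
..#.
###.
....
which matches the target exactly.

Answer: ....
.###
....
.#..
.#.#
#...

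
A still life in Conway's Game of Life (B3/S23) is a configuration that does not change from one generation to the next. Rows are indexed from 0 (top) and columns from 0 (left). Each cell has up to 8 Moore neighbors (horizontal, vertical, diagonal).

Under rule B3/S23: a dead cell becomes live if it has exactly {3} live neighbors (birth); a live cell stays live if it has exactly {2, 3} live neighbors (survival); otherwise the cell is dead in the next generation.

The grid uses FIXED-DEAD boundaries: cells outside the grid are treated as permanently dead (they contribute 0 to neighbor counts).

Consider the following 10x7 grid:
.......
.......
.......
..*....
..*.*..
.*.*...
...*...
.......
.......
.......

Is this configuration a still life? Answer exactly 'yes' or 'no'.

Answer: no

Derivation:
Compute generation 1 and compare to generation 0 (given above):
Generation 1:
.......
.......
.......
...*...
.**....
...**..
..*....
.......
.......
.......
Cell (3,2) differs: gen0=1 vs gen1=0 -> NOT a still life.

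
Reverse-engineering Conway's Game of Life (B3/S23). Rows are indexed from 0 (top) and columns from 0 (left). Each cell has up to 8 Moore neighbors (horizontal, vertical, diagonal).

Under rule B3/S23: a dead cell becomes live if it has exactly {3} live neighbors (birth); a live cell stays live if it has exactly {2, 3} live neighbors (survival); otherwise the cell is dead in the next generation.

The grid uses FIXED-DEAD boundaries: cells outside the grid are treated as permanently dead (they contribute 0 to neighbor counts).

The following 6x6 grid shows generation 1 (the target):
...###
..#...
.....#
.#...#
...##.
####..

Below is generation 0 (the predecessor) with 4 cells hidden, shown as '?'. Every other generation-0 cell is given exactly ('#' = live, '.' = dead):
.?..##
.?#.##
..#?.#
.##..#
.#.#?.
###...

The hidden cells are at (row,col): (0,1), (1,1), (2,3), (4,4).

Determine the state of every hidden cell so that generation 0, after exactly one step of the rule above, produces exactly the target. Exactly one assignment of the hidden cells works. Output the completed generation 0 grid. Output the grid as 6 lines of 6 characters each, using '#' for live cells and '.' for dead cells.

Hidden generation-0 cells (in order): (0,1), (1,1), (2,3), (4,4).
A hidden cell only influences target cells in its own 3x3 neighborhood. Try each of the 2^4 = 16 assignments, step the completed generation 0 forward once under B3/S23, and compare with the target:
  (0,1)=. (1,1)=. (2,3)=. (4,4)=. -> step gives (1,2)='.' but target has '#' -> reject
  (0,1)=. (1,1)=. (2,3)=. (4,4)=# -> step gives (1,2)='.' but target has '#' -> reject
  (0,1)=. (1,1)=. (2,3)=# (4,4)=. -> step gives (3,5)='.' but target has '#' -> reject
  (0,1)=. (1,1)=. (2,3)=# (4,4)=# -> step reproduces the target at every cell -> ACCEPT
  (0,1)=. (1,1)=# (2,3)=. (4,4)=. -> step gives (1,1)='#' but target has '.' -> reject
  (0,1)=. (1,1)=# (2,3)=. (4,4)=# -> step gives (1,1)='#' but target has '.' -> reject
  (0,1)=. (1,1)=# (2,3)=# (4,4)=. -> step gives (1,1)='#' but target has '.' -> reject
  (0,1)=. (1,1)=# (2,3)=# (4,4)=# -> step gives (1,1)='#' but target has '.' -> reject
  (0,1)=# (1,1)=. (2,3)=. (4,4)=. -> step gives (1,1)='#' but target has '.' -> reject
  (0,1)=# (1,1)=. (2,3)=. (4,4)=# -> step gives (1,1)='#' but target has '.' -> reject
  (0,1)=# (1,1)=. (2,3)=# (4,4)=. -> step gives (1,1)='#' but target has '.' -> reject
  (0,1)=# (1,1)=. (2,3)=# (4,4)=# -> step gives (1,1)='#' but target has '.' -> reject
  (0,1)=# (1,1)=# (2,3)=. (4,4)=. -> step gives (0,1)='#' but target has '.' -> reject
  (0,1)=# (1,1)=# (2,3)=. (4,4)=# -> step gives (0,1)='#' but target has '.' -> reject
  (0,1)=# (1,1)=# (2,3)=# (4,4)=. -> step gives (0,1)='#' but target has '.' -> reject
  (0,1)=# (1,1)=# (2,3)=# (4,4)=# -> step gives (0,1)='#' but target has '.' -> reject
Unique solution: (0,1)=dead, (1,1)=dead, (2,3)=live, (4,4)=live.
Check: live-neighbor counts of every cell in the completed generation 0:
011333
022554
144453
235552
456322
233321
Applying B3/S23 to generation 0 with these counts gives:
...###
..#...
.....#
.#...#
...##.
####..
which matches the target exactly.

Answer: ....##
..#.##
..##.#
.##..#
.#.##.
###...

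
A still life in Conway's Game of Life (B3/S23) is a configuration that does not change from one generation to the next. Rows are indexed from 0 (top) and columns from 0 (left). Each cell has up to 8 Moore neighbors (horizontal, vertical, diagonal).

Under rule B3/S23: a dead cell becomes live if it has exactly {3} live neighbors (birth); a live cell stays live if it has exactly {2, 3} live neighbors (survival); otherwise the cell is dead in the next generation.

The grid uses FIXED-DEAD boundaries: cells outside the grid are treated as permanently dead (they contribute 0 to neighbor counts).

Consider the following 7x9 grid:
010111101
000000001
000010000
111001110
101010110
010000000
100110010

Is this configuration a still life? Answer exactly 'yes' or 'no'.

Compute generation 1 and compare to generation 0 (given above):
Generation 1:
000011010
000100010
010001110
101010010
101100010
111011110
000000000
Cell (0,1) differs: gen0=1 vs gen1=0 -> NOT a still life.

Answer: no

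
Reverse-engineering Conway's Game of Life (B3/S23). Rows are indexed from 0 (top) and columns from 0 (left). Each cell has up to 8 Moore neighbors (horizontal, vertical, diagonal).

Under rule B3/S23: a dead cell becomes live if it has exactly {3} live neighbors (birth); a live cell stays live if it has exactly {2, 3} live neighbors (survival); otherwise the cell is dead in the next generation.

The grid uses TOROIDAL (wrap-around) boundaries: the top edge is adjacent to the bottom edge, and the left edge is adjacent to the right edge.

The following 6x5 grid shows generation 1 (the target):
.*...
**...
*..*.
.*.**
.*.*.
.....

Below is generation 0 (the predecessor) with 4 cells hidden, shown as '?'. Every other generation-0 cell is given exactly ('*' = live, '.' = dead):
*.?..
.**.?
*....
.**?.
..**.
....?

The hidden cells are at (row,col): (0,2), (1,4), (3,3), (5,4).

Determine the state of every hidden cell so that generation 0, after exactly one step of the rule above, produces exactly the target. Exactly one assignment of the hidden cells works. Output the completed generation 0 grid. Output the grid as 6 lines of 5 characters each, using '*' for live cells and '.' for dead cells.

Hidden generation-0 cells (in order): (0,2), (1,4), (3,3), (5,4).
A hidden cell only influences target cells in its own 3x3 neighborhood. Try each of the 2^4 = 16 assignments, step the completed generation 0 forward once under B3/S23, and compare with the target:
  (0,2)=. (1,4)=. (3,3)=. (5,4)=. -> step gives (2,3)='.' but target has '*' -> reject
  (0,2)=. (1,4)=. (3,3)=. (5,4)=* -> step gives (0,0)='*' but target has '.' -> reject
  (0,2)=. (1,4)=. (3,3)=* (5,4)=. -> step reproduces the target at every cell -> ACCEPT
  (0,2)=. (1,4)=. (3,3)=* (5,4)=* -> step gives (0,0)='*' but target has '.' -> reject
  (0,2)=. (1,4)=* (3,3)=. (5,4)=. -> step gives (0,0)='*' but target has '.' -> reject
  (0,2)=. (1,4)=* (3,3)=. (5,4)=* -> step gives (0,0)='*' but target has '.' -> reject
  (0,2)=. (1,4)=* (3,3)=* (5,4)=. -> step gives (0,0)='*' but target has '.' -> reject
  (0,2)=. (1,4)=* (3,3)=* (5,4)=* -> step gives (0,0)='*' but target has '.' -> reject
  (0,2)=* (1,4)=. (3,3)=. (5,4)=. -> step gives (0,1)='.' but target has '*' -> reject
  (0,2)=* (1,4)=. (3,3)=. (5,4)=* -> step gives (0,0)='*' but target has '.' -> reject
  (0,2)=* (1,4)=. (3,3)=* (5,4)=. -> step gives (0,1)='.' but target has '*' -> reject
  (0,2)=* (1,4)=. (3,3)=* (5,4)=* -> step gives (0,0)='*' but target has '.' -> reject
  (0,2)=* (1,4)=* (3,3)=. (5,4)=. -> step gives (0,0)='*' but target has '.' -> reject
  (0,2)=* (1,4)=* (3,3)=. (5,4)=* -> step gives (0,0)='*' but target has '.' -> reject
  (0,2)=* (1,4)=* (3,3)=* (5,4)=. -> step gives (0,0)='*' but target has '.' -> reject
  (0,2)=* (1,4)=* (3,3)=* (5,4)=* -> step gives (0,0)='*' but target has '.' -> reject
Unique solution: (0,2)=dead, (1,4)=dead, (3,3)=live, (5,4)=dead.
Check: live-neighbor counts of every cell in the completed generation 0:
13211
33112
25532
23433
13432
12222
Applying B3/S23 to generation 0 with these counts gives:
.*...
**...
*..*.
.*.**
.*.*.
.....
which matches the target exactly.

Answer: *....
.**..
*....
.***.
..**.
.....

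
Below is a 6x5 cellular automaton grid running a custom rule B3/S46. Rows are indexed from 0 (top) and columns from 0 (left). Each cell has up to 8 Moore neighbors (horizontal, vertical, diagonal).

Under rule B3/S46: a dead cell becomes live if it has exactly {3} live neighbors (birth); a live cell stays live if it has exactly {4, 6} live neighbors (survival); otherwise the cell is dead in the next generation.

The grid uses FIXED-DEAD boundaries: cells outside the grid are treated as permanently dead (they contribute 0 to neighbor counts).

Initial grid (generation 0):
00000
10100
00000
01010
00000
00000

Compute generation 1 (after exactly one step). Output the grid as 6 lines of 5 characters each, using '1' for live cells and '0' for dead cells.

Answer: 00000
00000
01100
00000
00000
00000

Derivation:
Simulating step by step:
Generation 0 (given above): 4 live cells
Generation 1: 2 live cells
(generation 1 grid is the final answer)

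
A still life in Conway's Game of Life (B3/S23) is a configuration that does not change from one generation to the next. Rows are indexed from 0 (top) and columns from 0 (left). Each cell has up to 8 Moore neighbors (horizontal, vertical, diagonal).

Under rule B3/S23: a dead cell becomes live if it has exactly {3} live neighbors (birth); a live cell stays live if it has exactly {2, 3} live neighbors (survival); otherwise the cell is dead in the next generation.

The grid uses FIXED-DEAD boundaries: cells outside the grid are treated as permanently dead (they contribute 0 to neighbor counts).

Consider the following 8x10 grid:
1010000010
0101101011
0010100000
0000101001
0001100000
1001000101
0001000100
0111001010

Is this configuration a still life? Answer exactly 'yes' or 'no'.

Answer: no

Derivation:
Compute generation 1 and compare to generation 0 (given above):
Generation 1:
0111000111
0100110111
0010100111
0000100000
0001110010
0011000010
0101101100
0011000100
Cell (0,0) differs: gen0=1 vs gen1=0 -> NOT a still life.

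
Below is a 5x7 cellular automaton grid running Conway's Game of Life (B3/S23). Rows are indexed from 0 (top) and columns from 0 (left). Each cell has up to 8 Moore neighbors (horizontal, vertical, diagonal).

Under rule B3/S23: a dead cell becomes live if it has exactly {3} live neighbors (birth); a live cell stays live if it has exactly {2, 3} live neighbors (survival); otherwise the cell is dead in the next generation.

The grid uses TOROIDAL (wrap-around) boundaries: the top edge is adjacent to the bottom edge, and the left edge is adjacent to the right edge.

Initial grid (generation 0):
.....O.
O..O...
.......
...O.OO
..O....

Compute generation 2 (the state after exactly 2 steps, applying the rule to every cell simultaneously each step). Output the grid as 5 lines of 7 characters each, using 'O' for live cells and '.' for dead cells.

Answer: .....O.
.......
.......
....O.O
.....O.

Derivation:
Simulating step by step:
Generation 0 (given above): 7 live cells
Generation 1: 5 live cells
.......
.......
....O.O
.......
....OOO
Generation 2: 4 live cells
(generation 2 grid is the final answer)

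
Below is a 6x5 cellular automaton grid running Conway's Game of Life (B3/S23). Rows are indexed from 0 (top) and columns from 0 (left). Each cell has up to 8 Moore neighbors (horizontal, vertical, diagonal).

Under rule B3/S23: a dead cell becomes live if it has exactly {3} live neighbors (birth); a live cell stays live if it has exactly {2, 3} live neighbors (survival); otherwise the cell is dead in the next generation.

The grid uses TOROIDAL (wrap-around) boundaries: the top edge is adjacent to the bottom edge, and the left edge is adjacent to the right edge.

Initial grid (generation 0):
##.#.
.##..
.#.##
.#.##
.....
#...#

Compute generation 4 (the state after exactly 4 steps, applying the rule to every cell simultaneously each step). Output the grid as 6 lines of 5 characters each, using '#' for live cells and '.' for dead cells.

Answer: ###.#
....#
###.#
#....
.#...
#....

Derivation:
Simulating step by step:
Generation 0 (given above): 13 live cells
Generation 1: 9 live cells
...#.
.....
.#..#
...##
...#.
##..#
Generation 2: 15 live cells
#...#
.....
#..##
#.###
..##.
#.###
Generation 3: 9 live cells
##...
...#.
###..
#....
.....
#.#..
Generation 4: 12 live cells
(generation 4 grid is the final answer)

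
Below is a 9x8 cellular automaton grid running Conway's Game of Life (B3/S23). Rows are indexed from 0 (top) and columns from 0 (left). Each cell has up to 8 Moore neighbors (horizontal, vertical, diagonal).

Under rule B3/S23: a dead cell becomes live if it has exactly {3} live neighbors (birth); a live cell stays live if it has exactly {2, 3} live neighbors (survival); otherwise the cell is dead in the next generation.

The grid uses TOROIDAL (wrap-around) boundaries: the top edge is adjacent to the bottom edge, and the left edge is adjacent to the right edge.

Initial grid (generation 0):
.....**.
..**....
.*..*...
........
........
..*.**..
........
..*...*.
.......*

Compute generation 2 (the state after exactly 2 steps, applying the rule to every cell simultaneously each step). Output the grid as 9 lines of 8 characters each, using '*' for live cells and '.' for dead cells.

Simulating step by step:
Generation 0 (given above): 12 live cells
Generation 1: 11 live cells
......*.
..****..
..**....
........
........
........
...*.*..
........
.....*.*
Generation 2: 9 live cells
(generation 2 grid is the final answer)

Answer: ...*..*.
..*.**..
..*.....
........
........
........
........
....*.*.
......*.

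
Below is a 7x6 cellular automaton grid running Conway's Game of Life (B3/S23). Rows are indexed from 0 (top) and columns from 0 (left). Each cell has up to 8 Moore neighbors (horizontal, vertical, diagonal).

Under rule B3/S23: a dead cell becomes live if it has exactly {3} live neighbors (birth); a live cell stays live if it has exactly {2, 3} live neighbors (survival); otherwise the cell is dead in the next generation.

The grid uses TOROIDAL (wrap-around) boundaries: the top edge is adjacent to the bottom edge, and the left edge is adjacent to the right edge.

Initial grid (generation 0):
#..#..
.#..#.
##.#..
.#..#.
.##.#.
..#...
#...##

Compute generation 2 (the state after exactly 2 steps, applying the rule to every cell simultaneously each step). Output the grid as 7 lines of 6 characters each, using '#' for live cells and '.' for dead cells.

Simulating step by step:
Generation 0 (given above): 16 live cells
Generation 1: 24 live cells
##.#..
.#.###
##.###
....##
.##...
#.#.#.
##.###
Generation 2: 6 live cells
(generation 2 grid is the final answer)

Answer: ......
......
.#....
......
###.#.
....#.
......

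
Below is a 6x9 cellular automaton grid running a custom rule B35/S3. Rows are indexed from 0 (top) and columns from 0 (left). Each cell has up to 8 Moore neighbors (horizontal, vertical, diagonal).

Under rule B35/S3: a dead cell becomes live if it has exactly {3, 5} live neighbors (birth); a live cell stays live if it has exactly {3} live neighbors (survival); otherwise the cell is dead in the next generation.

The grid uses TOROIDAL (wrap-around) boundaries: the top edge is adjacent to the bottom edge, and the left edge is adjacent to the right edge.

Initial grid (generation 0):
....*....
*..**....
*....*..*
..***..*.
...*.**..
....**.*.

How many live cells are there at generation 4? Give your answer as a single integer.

Answer: 11

Derivation:
Simulating step by step:
Generation 0 (given above): 17 live cells
Generation 1: 13 live cells
.........
....**..*
.****...*
...*....*
..*....*.
...*.....
Generation 2: 13 live cells
....*....
*.*.*....
..*..*.*.
***.*..*.
...*.....
.........
Generation 3: 14 live cells
...*.....
.*...*...
*.***.*..
.**...*.*
.**......
.........
Generation 4: 11 live cells
.........
.........
**.*...*.
...*.*.*.
***......
..*......
Population at generation 4: 11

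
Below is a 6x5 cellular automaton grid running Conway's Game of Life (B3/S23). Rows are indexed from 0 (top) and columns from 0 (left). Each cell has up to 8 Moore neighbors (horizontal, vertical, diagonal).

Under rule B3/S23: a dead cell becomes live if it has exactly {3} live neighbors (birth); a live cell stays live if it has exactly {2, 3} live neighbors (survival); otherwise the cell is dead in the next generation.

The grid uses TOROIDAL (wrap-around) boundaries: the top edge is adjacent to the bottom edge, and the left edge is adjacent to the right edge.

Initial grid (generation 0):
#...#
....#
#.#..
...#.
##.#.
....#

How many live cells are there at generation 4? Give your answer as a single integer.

Answer: 10

Derivation:
Simulating step by step:
Generation 0 (given above): 10 live cells
Generation 1: 15 live cells
#..##
.#.##
...##
#..#.
#.##.
.#.#.
Generation 2: 6 live cells
.#...
.....
.....
##...
#..#.
.#...
Generation 3: 9 live cells
.....
.....
.....
##..#
#.#.#
###..
Generation 4: 10 live cells
.#...
.....
#....
.#.##
..#..
#.###
Population at generation 4: 10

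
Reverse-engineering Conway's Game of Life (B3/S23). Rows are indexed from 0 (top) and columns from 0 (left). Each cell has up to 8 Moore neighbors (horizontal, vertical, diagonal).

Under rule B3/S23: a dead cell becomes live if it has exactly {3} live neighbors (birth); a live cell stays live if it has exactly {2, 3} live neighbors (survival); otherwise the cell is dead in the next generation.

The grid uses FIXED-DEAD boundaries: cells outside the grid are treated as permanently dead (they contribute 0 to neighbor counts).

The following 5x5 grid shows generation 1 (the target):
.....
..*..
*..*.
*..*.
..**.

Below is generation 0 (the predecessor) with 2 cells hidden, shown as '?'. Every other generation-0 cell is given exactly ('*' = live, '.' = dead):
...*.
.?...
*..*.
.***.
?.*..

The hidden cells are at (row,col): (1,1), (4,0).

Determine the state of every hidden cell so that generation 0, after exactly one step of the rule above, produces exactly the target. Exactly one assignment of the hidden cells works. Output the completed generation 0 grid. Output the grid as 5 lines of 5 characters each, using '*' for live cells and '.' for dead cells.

Hidden generation-0 cells (in order): (1,1), (4,0).
A hidden cell only influences target cells in its own 3x3 neighborhood. Try each of the 2^2 = 4 assignments, step the completed generation 0 forward once under B3/S23, and compare with the target:
  (1,1)=. (4,0)=. -> step gives (1,2)='.' but target has '*' -> reject
  (1,1)=. (4,0)=* -> step gives (1,2)='.' but target has '*' -> reject
  (1,1)=* (4,0)=. -> step gives (3,0)='.' but target has '*' -> reject
  (1,1)=* (4,0)=* -> step reproduces the target at every cell -> ACCEPT
Unique solution: (1,1)=live, (4,0)=live.
Check: live-neighbor counts of every cell in the completed generation 0:
11201
21322
24522
34432
14331
Applying B3/S23 to generation 0 with these counts gives:
.....
..*..
*..*.
*..*.
..**.
which matches the target exactly.

Answer: ...*.
.*...
*..*.
.***.
*.*..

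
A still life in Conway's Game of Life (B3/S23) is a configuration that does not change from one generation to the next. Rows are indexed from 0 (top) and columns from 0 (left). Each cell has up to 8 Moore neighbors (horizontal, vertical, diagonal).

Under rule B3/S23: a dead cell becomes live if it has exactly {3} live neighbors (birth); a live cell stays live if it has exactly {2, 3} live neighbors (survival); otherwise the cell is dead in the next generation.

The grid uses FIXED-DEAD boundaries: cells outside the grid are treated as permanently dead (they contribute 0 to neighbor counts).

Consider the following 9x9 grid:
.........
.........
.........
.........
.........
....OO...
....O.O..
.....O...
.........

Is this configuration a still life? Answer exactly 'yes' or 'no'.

Compute generation 1 and compare to generation 0 (given above):
Generation 1:
.........
.........
.........
.........
.........
....OO...
....O.O..
.....O...
.........
The grids are IDENTICAL -> still life.

Answer: yes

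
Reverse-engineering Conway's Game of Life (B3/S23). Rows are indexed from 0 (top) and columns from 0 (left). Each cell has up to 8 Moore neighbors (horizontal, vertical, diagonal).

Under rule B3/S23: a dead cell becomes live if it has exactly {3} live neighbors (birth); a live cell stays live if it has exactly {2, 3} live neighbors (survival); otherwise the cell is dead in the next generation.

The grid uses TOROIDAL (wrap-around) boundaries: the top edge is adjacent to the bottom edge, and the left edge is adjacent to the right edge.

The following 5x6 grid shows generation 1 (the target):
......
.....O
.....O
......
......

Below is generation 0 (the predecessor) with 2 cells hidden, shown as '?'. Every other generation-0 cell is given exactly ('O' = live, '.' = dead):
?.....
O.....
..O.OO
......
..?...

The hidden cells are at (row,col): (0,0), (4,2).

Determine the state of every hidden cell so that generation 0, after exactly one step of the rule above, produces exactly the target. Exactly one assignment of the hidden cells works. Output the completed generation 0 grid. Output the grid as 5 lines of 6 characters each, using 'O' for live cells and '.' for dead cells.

Answer: ......
O.....
..O.OO
......
......

Derivation:
Hidden generation-0 cells (in order): (0,0), (4,2).
A hidden cell only influences target cells in its own 3x3 neighborhood. Try each of the 2^2 = 4 assignments, step the completed generation 0 forward once under B3/S23, and compare with the target:
  (0,0)=. (4,2)=. -> step reproduces the target at every cell -> ACCEPT
  (0,0)=. (4,2)=O -> step gives (3,3)='O' but target has '.' -> reject
  (0,0)=O (4,2)=. -> step gives (1,0)='O' but target has '.' -> reject
  (0,0)=O (4,2)=O -> step gives (0,1)='O' but target has '.' -> reject
Unique solution: (0,0)=dead, (4,2)=dead.
Check: live-neighbor counts of every cell in the completed generation 0:
110001
121223
220212
111222
000000
Applying B3/S23 to generation 0 with these counts gives:
......
.....O
.....O
......
......
which matches the target exactly.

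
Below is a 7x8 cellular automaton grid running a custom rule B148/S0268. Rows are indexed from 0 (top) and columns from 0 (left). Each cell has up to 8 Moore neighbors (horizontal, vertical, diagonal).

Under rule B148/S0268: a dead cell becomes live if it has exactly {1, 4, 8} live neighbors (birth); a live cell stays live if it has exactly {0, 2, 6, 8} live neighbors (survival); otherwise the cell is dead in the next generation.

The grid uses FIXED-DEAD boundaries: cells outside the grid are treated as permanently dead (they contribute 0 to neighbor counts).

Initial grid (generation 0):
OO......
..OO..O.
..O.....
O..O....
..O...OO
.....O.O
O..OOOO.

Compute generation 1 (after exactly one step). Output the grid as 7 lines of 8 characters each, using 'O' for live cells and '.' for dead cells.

Answer: .O..OOOO
.O.OOOOO
O..O.OOO
O..OOO..
O......O
O...O...
OOO.....

Derivation:
Simulating step by step:
Generation 0 (given above): 18 live cells
Generation 1: 27 live cells
(generation 1 grid is the final answer)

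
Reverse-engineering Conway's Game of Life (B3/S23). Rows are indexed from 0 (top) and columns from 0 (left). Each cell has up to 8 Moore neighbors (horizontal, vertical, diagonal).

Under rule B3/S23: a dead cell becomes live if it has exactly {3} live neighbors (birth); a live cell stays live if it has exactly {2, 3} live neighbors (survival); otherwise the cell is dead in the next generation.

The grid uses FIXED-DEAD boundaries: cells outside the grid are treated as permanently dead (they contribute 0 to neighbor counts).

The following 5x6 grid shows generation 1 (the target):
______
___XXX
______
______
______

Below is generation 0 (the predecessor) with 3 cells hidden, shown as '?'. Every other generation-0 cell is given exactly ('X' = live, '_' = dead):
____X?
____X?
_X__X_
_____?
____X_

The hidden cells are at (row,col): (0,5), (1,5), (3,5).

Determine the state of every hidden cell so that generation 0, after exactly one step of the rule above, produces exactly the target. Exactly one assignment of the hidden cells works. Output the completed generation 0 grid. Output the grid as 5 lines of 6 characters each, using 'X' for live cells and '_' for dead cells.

Answer: ____X_
____X_
_X__X_
______
____X_

Derivation:
Hidden generation-0 cells (in order): (0,5), (1,5), (3,5).
A hidden cell only influences target cells in its own 3x3 neighborhood. Try each of the 2^3 = 8 assignments, step the completed generation 0 forward once under B3/S23, and compare with the target:
  (0,5)=_ (1,5)=_ (3,5)=_ -> step reproduces the target at every cell -> ACCEPT
  (0,5)=_ (1,5)=_ (3,5)=X -> step gives (2,4)='X' but target has '_' -> reject
  (0,5)=_ (1,5)=X (3,5)=_ -> step gives (0,4)='X' but target has '_' -> reject
  (0,5)=_ (1,5)=X (3,5)=X -> step gives (0,4)='X' but target has '_' -> reject
  (0,5)=X (1,5)=_ (3,5)=_ -> step gives (0,4)='X' but target has '_' -> reject
  (0,5)=X (1,5)=_ (3,5)=X -> step gives (0,4)='X' but target has '_' -> reject
  (0,5)=X (1,5)=X (3,5)=_ -> step gives (0,4)='X' but target has '_' -> reject
  (0,5)=X (1,5)=X (3,5)=X -> step gives (0,4)='X' but target has '_' -> reject
Unique solution: (0,5)=dead, (1,5)=dead, (3,5)=dead.
Check: live-neighbor counts of every cell in the completed generation 0:
000212
111323
101212
111222
000101
Applying B3/S23 to generation 0 with these counts gives:
______
___XXX
______
______
______
which matches the target exactly.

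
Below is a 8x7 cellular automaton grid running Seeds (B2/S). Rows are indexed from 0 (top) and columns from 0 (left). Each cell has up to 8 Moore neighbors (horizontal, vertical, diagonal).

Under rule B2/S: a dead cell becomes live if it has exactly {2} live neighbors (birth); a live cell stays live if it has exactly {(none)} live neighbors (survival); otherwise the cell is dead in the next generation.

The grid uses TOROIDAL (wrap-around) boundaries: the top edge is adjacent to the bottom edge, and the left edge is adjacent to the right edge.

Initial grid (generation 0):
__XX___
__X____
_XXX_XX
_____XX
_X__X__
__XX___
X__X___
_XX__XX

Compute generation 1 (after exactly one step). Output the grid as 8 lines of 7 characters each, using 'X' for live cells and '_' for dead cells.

Simulating step by step:
Generation 0 (given above): 20 live cells
Generation 1: 11 live cells
(generation 1 grid is the final answer)

Answer: X___XXX
X____XX
_______
_______
X_____X
X______
_____X_
_______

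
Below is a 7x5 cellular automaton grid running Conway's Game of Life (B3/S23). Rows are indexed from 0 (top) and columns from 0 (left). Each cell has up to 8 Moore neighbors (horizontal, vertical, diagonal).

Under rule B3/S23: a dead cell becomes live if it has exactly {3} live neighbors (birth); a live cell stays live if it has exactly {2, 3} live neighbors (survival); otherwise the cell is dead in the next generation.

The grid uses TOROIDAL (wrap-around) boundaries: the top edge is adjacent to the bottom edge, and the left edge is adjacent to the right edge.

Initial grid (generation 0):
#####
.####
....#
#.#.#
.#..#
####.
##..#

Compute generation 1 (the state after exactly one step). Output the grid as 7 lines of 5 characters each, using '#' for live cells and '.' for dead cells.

Answer: .....
.....
.....
.#..#
.....
...#.
.....

Derivation:
Simulating step by step:
Generation 0 (given above): 22 live cells
Generation 1: 3 live cells
(generation 1 grid is the final answer)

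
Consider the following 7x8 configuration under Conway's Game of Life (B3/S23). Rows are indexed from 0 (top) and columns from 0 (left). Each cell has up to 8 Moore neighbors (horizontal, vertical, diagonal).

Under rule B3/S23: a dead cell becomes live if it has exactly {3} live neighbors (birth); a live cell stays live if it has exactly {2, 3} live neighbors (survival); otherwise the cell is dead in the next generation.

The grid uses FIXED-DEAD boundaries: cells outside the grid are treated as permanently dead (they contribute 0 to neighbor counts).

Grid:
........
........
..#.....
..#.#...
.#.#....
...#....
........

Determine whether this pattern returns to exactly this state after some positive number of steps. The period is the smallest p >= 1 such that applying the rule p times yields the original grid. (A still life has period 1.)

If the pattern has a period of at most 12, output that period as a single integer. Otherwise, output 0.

Simulating and comparing each generation to the original:
Gen 0 (original, given above): 6 live cells
Gen 1: 6 live cells, differs from original
Gen 2: 6 live cells, MATCHES original -> period = 2

Answer: 2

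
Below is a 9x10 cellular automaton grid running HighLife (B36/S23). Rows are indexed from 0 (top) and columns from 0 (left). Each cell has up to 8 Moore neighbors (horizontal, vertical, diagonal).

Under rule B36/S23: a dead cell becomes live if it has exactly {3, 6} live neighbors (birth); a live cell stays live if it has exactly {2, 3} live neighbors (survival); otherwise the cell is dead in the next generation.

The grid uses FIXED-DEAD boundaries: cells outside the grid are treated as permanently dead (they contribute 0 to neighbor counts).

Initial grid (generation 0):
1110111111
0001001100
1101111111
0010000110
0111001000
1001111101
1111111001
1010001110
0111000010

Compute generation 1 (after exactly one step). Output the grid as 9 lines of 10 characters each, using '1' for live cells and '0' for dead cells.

Simulating step by step:
Generation 0 (given above): 52 live cells
Generation 1: 31 live cells
(generation 1 grid is the final answer)

Answer: 0111110010
0000100000
0101110001
1000000001
0100000000
1100000110
1000000101
1001001011
0111000010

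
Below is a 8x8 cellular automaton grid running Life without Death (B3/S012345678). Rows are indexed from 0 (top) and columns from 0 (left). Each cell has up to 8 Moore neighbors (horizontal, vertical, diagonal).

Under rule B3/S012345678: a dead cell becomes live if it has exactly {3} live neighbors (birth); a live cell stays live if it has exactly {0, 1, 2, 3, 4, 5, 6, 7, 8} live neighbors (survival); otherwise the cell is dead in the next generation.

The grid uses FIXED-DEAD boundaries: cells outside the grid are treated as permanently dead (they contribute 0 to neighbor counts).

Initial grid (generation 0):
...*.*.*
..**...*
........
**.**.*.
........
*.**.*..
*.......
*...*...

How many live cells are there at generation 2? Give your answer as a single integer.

Answer: 38

Derivation:
Simulating step by step:
Generation 0 (given above): 18 live cells
Generation 1: 30 live cells
..******
..***.**
.*..*...
**.**.*.
*....*..
****.*..
*..**...
*...*...
Generation 2: 38 live cells
..******
.****.**
**..*.**
*****.*.
*....**.
****.*..
*..***..
*..**...
Population at generation 2: 38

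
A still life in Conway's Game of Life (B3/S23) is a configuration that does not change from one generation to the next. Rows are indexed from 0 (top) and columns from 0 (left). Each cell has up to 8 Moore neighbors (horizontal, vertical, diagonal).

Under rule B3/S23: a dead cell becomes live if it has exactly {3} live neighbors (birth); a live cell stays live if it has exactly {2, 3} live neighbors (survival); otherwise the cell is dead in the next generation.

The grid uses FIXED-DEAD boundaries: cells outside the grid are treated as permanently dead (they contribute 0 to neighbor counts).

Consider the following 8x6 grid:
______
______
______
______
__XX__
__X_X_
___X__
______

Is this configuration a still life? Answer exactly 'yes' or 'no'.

Compute generation 1 and compare to generation 0 (given above):
Generation 1:
______
______
______
______
__XX__
__X_X_
___X__
______
The grids are IDENTICAL -> still life.

Answer: yes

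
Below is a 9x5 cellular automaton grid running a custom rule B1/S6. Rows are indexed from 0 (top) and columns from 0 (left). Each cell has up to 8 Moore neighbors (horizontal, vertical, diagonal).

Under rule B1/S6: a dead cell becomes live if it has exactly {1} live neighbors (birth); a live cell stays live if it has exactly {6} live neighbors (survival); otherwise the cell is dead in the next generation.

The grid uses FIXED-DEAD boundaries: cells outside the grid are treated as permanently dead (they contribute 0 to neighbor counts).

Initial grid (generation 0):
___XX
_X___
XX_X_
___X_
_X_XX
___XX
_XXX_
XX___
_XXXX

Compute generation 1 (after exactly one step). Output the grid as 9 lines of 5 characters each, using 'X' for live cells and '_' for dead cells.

Answer: XX___
_____
_____
_____
X____
_____
_____
_____
_____

Derivation:
Simulating step by step:
Generation 0 (given above): 21 live cells
Generation 1: 3 live cells
(generation 1 grid is the final answer)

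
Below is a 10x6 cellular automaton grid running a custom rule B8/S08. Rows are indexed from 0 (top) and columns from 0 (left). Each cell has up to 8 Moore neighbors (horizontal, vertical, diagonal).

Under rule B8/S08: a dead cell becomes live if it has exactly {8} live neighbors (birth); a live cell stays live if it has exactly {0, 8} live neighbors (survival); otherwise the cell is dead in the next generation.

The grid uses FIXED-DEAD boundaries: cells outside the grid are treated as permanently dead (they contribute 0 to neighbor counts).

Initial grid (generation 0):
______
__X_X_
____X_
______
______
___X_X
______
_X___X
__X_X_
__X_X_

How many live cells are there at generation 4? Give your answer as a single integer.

Simulating step by step:
Generation 0 (given above): 11 live cells
Generation 1: 3 live cells
______
__X___
______
______
______
___X_X
______
______
______
______
Generation 2: 3 live cells
______
__X___
______
______
______
___X_X
______
______
______
______
Generation 3: 3 live cells
______
__X___
______
______
______
___X_X
______
______
______
______
Generation 4: 3 live cells
______
__X___
______
______
______
___X_X
______
______
______
______
Population at generation 4: 3

Answer: 3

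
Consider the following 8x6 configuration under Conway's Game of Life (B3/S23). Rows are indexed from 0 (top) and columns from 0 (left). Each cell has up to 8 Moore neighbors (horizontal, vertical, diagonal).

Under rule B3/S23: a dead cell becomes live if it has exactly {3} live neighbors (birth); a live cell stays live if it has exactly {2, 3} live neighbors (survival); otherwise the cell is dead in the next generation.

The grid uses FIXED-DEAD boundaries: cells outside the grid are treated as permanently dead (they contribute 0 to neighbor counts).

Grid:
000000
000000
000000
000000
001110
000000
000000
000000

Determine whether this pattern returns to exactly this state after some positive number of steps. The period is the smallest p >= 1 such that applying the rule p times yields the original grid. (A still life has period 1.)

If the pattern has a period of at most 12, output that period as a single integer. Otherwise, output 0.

Simulating and comparing each generation to the original:
Gen 0 (original, given above): 3 live cells
Gen 1: 3 live cells, differs from original
Gen 2: 3 live cells, MATCHES original -> period = 2

Answer: 2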